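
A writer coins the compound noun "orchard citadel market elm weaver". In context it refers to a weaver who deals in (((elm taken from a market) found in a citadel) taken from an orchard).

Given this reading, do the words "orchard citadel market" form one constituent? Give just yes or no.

The top-level split is [orchard citadel market elm] [weaver]; the full structure is [[orchard [citadel [market elm]]] weaver].
"orchard citadel market" straddles a constituent boundary, so it is not a single unit.

no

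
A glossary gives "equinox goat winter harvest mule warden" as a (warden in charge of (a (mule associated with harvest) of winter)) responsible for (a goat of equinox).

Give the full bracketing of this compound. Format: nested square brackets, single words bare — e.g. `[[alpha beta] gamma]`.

[[equinox goat] [[winter [harvest mule]] warden]]

The outermost head in the paraphrase is "warden" (specifically "winter harvest mule warden"), modified by "equinox goat".
Within "equinox goat", the head is "goat" and the modifier is "equinox".
Within "winter harvest mule warden", the head is "warden" and the modifier is "winter harvest mule".
Within "winter harvest mule", the head is "mule" (specifically "harvest mule") and the modifier is "winter".
Within "harvest mule", the head is "mule" and the modifier is "harvest".
Putting it together: [[equinox goat] [[winter [harvest mule]] warden]].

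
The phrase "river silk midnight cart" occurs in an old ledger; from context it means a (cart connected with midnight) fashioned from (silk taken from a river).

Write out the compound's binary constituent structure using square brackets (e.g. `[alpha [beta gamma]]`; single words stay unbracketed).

Overall it is a kind of cart (specifically "midnight cart"); the modifier is "river silk".
Within "river silk", the head is "silk" and the modifier is "river".
Within "midnight cart", the head is "cart" and the modifier is "midnight".
Assembled: [[river silk] [midnight cart]].

[[river silk] [midnight cart]]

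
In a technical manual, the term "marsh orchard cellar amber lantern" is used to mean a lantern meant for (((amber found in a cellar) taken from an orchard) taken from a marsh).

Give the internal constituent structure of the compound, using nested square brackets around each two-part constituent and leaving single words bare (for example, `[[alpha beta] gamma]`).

Whole compound: head "lantern", modifier "marsh orchard cellar amber".
"marsh orchard cellar amber" → head "amber" (specifically "orchard cellar amber"), modifier "marsh".
"orchard cellar amber" → head "amber" (specifically "cellar amber"), modifier "orchard".
"cellar amber" → head "amber", modifier "cellar".
So the structure is [[marsh [orchard [cellar amber]]] lantern].

[[marsh [orchard [cellar amber]]] lantern]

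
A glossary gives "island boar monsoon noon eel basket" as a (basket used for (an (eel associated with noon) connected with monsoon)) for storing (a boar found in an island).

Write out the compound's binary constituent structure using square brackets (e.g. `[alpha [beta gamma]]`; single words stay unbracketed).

Overall it is a kind of basket (specifically "monsoon noon eel basket"); the modifier is "island boar".
"island boar" → head "boar", modifier "island".
"monsoon noon eel basket" → head "basket", modifier "monsoon noon eel".
"monsoon noon eel" → head "eel" (specifically "noon eel"), modifier "monsoon".
"noon eel" → head "eel", modifier "noon".
Assembled: [[island boar] [[monsoon [noon eel]] basket]].

[[island boar] [[monsoon [noon eel]] basket]]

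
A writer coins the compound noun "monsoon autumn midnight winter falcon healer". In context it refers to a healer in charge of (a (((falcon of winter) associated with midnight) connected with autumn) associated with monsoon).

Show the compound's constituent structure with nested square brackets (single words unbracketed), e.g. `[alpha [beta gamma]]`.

[[monsoon [autumn [midnight [winter falcon]]]] healer]

The outermost head in the paraphrase is "healer", modified by "monsoon autumn midnight winter falcon".
Within "monsoon autumn midnight winter falcon", the head is "falcon" (specifically "autumn midnight winter falcon") and the modifier is "monsoon".
Within "autumn midnight winter falcon", the head is "falcon" (specifically "midnight winter falcon") and the modifier is "autumn".
Within "midnight winter falcon", the head is "falcon" (specifically "winter falcon") and the modifier is "midnight".
Within "winter falcon", the head is "falcon" and the modifier is "winter".
So the structure is [[monsoon [autumn [midnight [winter falcon]]]] healer].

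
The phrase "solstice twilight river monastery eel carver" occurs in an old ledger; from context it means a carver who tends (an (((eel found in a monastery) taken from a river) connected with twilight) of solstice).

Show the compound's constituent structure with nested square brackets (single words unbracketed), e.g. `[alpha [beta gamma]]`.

At the top level: head "carver"; modifier "solstice twilight river monastery eel".
Within "solstice twilight river monastery eel", the head is "eel" (specifically "twilight river monastery eel") and the modifier is "solstice".
Within "twilight river monastery eel", the head is "eel" (specifically "river monastery eel") and the modifier is "twilight".
Within "river monastery eel", the head is "eel" (specifically "monastery eel") and the modifier is "river".
Within "monastery eel", the head is "eel" and the modifier is "monastery".
So the structure is [[solstice [twilight [river [monastery eel]]]] carver].

[[solstice [twilight [river [monastery eel]]]] carver]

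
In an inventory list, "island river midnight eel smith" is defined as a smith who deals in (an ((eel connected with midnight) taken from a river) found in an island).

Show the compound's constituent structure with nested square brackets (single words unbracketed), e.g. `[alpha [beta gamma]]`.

Whole compound: head "smith", modifier "island river midnight eel".
"island river midnight eel" → head "eel" (specifically "river midnight eel"), modifier "island".
"river midnight eel" → head "eel" (specifically "midnight eel"), modifier "river".
"midnight eel" → head "eel", modifier "midnight".
Assembled: [[island [river [midnight eel]]] smith].

[[island [river [midnight eel]]] smith]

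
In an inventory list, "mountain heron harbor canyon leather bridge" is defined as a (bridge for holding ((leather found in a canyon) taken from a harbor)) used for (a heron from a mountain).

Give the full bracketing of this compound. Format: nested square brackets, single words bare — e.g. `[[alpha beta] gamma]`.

The outermost head in the paraphrase is "bridge" (specifically "harbor canyon leather bridge"), modified by "mountain heron".
Within "mountain heron", the head is "heron" and the modifier is "mountain".
Within "harbor canyon leather bridge", the head is "bridge" and the modifier is "harbor canyon leather".
Within "harbor canyon leather", the head is "leather" (specifically "canyon leather") and the modifier is "harbor".
Within "canyon leather", the head is "leather" and the modifier is "canyon".
So the structure is [[mountain heron] [[harbor [canyon leather]] bridge]].

[[mountain heron] [[harbor [canyon leather]] bridge]]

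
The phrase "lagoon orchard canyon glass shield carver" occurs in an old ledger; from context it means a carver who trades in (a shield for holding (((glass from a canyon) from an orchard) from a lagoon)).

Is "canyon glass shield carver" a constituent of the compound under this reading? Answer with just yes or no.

The top-level split is [lagoon orchard canyon glass shield] [carver]; the full structure is [[[lagoon [orchard [canyon glass]]] shield] carver].
"canyon glass shield carver" straddles a constituent boundary, so it is not a single unit.

no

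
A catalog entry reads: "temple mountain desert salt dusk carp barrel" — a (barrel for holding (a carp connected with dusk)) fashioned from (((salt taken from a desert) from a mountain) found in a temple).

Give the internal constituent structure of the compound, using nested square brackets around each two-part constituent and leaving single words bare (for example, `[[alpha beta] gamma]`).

Overall it is a kind of barrel (specifically "dusk carp barrel"); the modifier is "temple mountain desert salt".
"temple mountain desert salt" → head "salt" (specifically "mountain desert salt"), modifier "temple".
"mountain desert salt" → head "salt" (specifically "desert salt"), modifier "mountain".
"desert salt" → head "salt", modifier "desert".
"dusk carp barrel" → head "barrel", modifier "dusk carp".
"dusk carp" → head "carp", modifier "dusk".
So the structure is [[temple [mountain [desert salt]]] [[dusk carp] barrel]].

[[temple [mountain [desert salt]]] [[dusk carp] barrel]]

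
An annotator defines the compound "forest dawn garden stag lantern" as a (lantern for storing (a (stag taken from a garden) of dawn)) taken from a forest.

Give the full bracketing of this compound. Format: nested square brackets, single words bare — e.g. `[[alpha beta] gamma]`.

[forest [[dawn [garden stag]] lantern]]

At the top level: head "lantern" (specifically "dawn garden stag lantern"); modifier "forest".
Within "dawn garden stag lantern", the head is "lantern" and the modifier is "dawn garden stag".
Within "dawn garden stag", the head is "stag" (specifically "garden stag") and the modifier is "dawn".
Within "garden stag", the head is "stag" and the modifier is "garden".
So the structure is [forest [[dawn [garden stag]] lantern]].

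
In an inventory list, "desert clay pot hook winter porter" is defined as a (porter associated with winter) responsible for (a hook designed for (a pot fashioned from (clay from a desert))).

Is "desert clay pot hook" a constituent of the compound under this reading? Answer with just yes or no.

yes

The paraphrase groups the words so that "desert clay pot hook" is one unit: it corresponds to a single parenthesized sub-phrase.
The full structure is [[[[desert clay] pot] hook] [winter porter]], in which [desert clay pot hook] is a constituent.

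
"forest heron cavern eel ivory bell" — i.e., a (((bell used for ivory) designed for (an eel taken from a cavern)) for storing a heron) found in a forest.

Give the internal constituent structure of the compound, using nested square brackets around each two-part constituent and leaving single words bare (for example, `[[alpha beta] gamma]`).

[forest [heron [[cavern eel] [ivory bell]]]]

The outermost head in the paraphrase is "bell" (specifically "heron cavern eel ivory bell"), modified by "forest".
Within "heron cavern eel ivory bell", the head is "bell" (specifically "cavern eel ivory bell") and the modifier is "heron".
Within "cavern eel ivory bell", the head is "bell" (specifically "ivory bell") and the modifier is "cavern eel".
Within "cavern eel", the head is "eel" and the modifier is "cavern".
Within "ivory bell", the head is "bell" and the modifier is "ivory".
Assembled: [forest [heron [[cavern eel] [ivory bell]]]].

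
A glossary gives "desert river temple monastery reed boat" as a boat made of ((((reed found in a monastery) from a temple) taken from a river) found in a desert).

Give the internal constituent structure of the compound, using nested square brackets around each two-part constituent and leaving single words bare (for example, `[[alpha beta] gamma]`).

[[desert [river [temple [monastery reed]]]] boat]

At the top level: head "boat"; modifier "desert river temple monastery reed".
"desert river temple monastery reed" → head "reed" (specifically "river temple monastery reed"), modifier "desert".
"river temple monastery reed" → head "reed" (specifically "temple monastery reed"), modifier "river".
"temple monastery reed" → head "reed" (specifically "monastery reed"), modifier "temple".
"monastery reed" → head "reed", modifier "monastery".
So the structure is [[desert [river [temple [monastery reed]]]] boat].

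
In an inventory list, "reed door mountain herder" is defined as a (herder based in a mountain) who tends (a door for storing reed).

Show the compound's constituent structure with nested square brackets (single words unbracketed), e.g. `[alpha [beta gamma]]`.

At the top level: head "herder" (specifically "mountain herder"); modifier "reed door".
"reed door" → head "door", modifier "reed".
"mountain herder" → head "herder", modifier "mountain".
So the structure is [[reed door] [mountain herder]].

[[reed door] [mountain herder]]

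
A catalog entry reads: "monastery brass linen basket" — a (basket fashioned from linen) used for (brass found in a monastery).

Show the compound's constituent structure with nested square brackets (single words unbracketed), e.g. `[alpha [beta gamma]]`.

[[monastery brass] [linen basket]]

Overall it is a kind of basket (specifically "linen basket"); the modifier is "monastery brass".
Inside "monastery brass": head "brass", modifier "monastery".
Inside "linen basket": head "basket", modifier "linen".
So the structure is [[monastery brass] [linen basket]].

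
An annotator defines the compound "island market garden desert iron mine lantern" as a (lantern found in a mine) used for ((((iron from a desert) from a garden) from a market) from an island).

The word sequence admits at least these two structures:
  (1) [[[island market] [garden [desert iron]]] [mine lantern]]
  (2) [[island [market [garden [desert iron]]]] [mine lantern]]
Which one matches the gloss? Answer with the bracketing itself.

The paraphrase's head is the "lantern" part ("mine lantern"); its modifier is "island market garden desert iron".
That top-level split, carried through the inner groups, gives [[island [market [garden [desert iron]]]] [mine lantern]].

[[island [market [garden [desert iron]]]] [mine lantern]]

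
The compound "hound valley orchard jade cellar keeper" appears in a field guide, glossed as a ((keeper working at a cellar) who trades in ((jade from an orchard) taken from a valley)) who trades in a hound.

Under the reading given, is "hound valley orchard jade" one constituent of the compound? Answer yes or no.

no

The top-level split is [hound] [valley orchard jade cellar keeper]; the full structure is [hound [[valley [orchard jade]] [cellar keeper]]].
"hound valley orchard jade" straddles a constituent boundary, so it is not a single unit.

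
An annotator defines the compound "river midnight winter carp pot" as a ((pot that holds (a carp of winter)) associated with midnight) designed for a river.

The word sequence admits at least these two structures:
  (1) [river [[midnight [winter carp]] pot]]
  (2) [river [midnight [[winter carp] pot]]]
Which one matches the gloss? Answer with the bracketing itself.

The paraphrase's head is the "pot" part ("midnight winter carp pot"); its modifier is "river".
That top-level split, carried through the inner groups, gives [river [midnight [[winter carp] pot]]].

[river [midnight [[winter carp] pot]]]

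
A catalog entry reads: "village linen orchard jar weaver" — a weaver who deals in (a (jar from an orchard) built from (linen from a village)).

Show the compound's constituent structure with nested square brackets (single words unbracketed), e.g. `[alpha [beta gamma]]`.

[[[village linen] [orchard jar]] weaver]

Whole compound: head "weaver", modifier "village linen orchard jar".
Inside "village linen orchard jar": head "jar" (specifically "orchard jar"), modifier "village linen".
Inside "village linen": head "linen", modifier "village".
Inside "orchard jar": head "jar", modifier "orchard".
So the structure is [[[village linen] [orchard jar]] weaver].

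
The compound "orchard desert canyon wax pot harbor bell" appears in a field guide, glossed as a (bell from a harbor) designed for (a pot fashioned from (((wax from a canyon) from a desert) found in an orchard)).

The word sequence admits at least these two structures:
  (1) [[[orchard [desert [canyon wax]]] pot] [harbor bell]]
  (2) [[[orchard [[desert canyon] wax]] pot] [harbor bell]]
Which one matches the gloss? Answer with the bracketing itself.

[[[orchard [desert [canyon wax]]] pot] [harbor bell]]

The paraphrase's head is the "bell" part ("harbor bell"); its modifier is "orchard desert canyon wax pot".
That top-level split, carried through the inner groups, gives [[[orchard [desert [canyon wax]]] pot] [harbor bell]].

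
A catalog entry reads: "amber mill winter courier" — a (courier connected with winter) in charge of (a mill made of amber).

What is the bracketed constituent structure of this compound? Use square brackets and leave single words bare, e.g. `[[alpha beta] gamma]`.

[[amber mill] [winter courier]]

Overall it is a kind of courier (specifically "winter courier"); the modifier is "amber mill".
Inside "amber mill": head "mill", modifier "amber".
Inside "winter courier": head "courier", modifier "winter".
So the structure is [[amber mill] [winter courier]].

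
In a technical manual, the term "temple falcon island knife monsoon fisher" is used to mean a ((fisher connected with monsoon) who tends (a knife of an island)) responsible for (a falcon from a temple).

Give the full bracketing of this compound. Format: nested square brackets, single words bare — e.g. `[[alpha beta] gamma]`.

At the top level: head "fisher" (specifically "island knife monsoon fisher"); modifier "temple falcon".
Within "temple falcon", the head is "falcon" and the modifier is "temple".
Within "island knife monsoon fisher", the head is "fisher" (specifically "monsoon fisher") and the modifier is "island knife".
Within "island knife", the head is "knife" and the modifier is "island".
Within "monsoon fisher", the head is "fisher" and the modifier is "monsoon".
Assembled: [[temple falcon] [[island knife] [monsoon fisher]]].

[[temple falcon] [[island knife] [monsoon fisher]]]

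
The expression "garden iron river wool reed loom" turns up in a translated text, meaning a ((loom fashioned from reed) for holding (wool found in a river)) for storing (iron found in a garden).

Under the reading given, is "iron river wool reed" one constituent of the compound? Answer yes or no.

no

The top-level split is [garden iron] [river wool reed loom]; the full structure is [[garden iron] [[river wool] [reed loom]]].
"iron river wool reed" straddles a constituent boundary, so it is not a single unit.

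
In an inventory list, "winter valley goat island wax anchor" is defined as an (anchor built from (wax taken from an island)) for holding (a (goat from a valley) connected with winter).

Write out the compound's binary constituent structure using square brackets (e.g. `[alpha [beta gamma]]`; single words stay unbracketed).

[[winter [valley goat]] [[island wax] anchor]]

The outermost head in the paraphrase is "anchor" (specifically "island wax anchor"), modified by "winter valley goat".
Inside "winter valley goat": head "goat" (specifically "valley goat"), modifier "winter".
Inside "valley goat": head "goat", modifier "valley".
Inside "island wax anchor": head "anchor", modifier "island wax".
Inside "island wax": head "wax", modifier "island".
Putting it together: [[winter [valley goat]] [[island wax] anchor]].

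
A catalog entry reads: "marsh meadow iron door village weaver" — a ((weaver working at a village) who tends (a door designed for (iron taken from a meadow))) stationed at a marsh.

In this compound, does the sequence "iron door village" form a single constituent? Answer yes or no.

no

The top-level split is [marsh] [meadow iron door village weaver]; the full structure is [marsh [[[meadow iron] door] [village weaver]]].
"iron door village" straddles a constituent boundary, so it is not a single unit.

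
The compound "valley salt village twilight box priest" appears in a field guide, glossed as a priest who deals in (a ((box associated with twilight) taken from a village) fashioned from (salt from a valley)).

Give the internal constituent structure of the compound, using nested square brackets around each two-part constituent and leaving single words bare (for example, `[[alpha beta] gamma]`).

Whole compound: head "priest", modifier "valley salt village twilight box".
"valley salt village twilight box" → head "box" (specifically "village twilight box"), modifier "valley salt".
"valley salt" → head "salt", modifier "valley".
"village twilight box" → head "box" (specifically "twilight box"), modifier "village".
"twilight box" → head "box", modifier "twilight".
So the structure is [[[valley salt] [village [twilight box]]] priest].

[[[valley salt] [village [twilight box]]] priest]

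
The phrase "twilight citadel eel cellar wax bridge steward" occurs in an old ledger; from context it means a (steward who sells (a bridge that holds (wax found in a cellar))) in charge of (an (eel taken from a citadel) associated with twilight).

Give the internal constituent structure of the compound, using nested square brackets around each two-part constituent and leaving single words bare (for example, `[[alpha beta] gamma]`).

[[twilight [citadel eel]] [[[cellar wax] bridge] steward]]

Whole compound: head "steward" (specifically "cellar wax bridge steward"), modifier "twilight citadel eel".
Within "twilight citadel eel", the head is "eel" (specifically "citadel eel") and the modifier is "twilight".
Within "citadel eel", the head is "eel" and the modifier is "citadel".
Within "cellar wax bridge steward", the head is "steward" and the modifier is "cellar wax bridge".
Within "cellar wax bridge", the head is "bridge" and the modifier is "cellar wax".
Within "cellar wax", the head is "wax" and the modifier is "cellar".
So the structure is [[twilight [citadel eel]] [[[cellar wax] bridge] steward]].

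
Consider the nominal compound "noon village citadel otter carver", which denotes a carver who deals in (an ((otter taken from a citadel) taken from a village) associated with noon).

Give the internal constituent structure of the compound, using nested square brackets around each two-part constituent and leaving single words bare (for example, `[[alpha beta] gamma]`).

Whole compound: head "carver", modifier "noon village citadel otter".
Within "noon village citadel otter", the head is "otter" (specifically "village citadel otter") and the modifier is "noon".
Within "village citadel otter", the head is "otter" (specifically "citadel otter") and the modifier is "village".
Within "citadel otter", the head is "otter" and the modifier is "citadel".
So the structure is [[noon [village [citadel otter]]] carver].

[[noon [village [citadel otter]]] carver]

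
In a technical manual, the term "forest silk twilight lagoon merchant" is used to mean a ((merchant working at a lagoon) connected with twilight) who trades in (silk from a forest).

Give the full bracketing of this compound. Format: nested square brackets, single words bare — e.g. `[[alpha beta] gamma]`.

[[forest silk] [twilight [lagoon merchant]]]

At the top level: head "merchant" (specifically "twilight lagoon merchant"); modifier "forest silk".
Within "forest silk", the head is "silk" and the modifier is "forest".
Within "twilight lagoon merchant", the head is "merchant" (specifically "lagoon merchant") and the modifier is "twilight".
Within "lagoon merchant", the head is "merchant" and the modifier is "lagoon".
Putting it together: [[forest silk] [twilight [lagoon merchant]]].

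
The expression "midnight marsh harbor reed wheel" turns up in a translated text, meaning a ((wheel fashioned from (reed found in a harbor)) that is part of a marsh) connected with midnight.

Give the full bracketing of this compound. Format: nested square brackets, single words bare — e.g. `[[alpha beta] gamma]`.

[midnight [marsh [[harbor reed] wheel]]]

The outermost head in the paraphrase is "wheel" (specifically "marsh harbor reed wheel"), modified by "midnight".
Inside "marsh harbor reed wheel": head "wheel" (specifically "harbor reed wheel"), modifier "marsh".
Inside "harbor reed wheel": head "wheel", modifier "harbor reed".
Inside "harbor reed": head "reed", modifier "harbor".
Putting it together: [midnight [marsh [[harbor reed] wheel]]].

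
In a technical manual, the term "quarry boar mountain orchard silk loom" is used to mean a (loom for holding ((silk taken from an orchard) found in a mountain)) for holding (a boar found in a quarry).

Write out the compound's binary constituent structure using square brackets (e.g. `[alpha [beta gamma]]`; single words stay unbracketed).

The outermost head in the paraphrase is "loom" (specifically "mountain orchard silk loom"), modified by "quarry boar".
Within "quarry boar", the head is "boar" and the modifier is "quarry".
Within "mountain orchard silk loom", the head is "loom" and the modifier is "mountain orchard silk".
Within "mountain orchard silk", the head is "silk" (specifically "orchard silk") and the modifier is "mountain".
Within "orchard silk", the head is "silk" and the modifier is "orchard".
Assembled: [[quarry boar] [[mountain [orchard silk]] loom]].

[[quarry boar] [[mountain [orchard silk]] loom]]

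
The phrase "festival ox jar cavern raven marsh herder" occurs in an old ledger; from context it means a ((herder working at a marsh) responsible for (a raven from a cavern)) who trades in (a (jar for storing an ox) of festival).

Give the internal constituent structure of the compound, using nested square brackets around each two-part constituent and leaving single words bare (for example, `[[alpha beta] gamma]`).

The outermost head in the paraphrase is "herder" (specifically "cavern raven marsh herder"), modified by "festival ox jar".
Within "festival ox jar", the head is "jar" (specifically "ox jar") and the modifier is "festival".
Within "ox jar", the head is "jar" and the modifier is "ox".
Within "cavern raven marsh herder", the head is "herder" (specifically "marsh herder") and the modifier is "cavern raven".
Within "cavern raven", the head is "raven" and the modifier is "cavern".
Within "marsh herder", the head is "herder" and the modifier is "marsh".
Putting it together: [[festival [ox jar]] [[cavern raven] [marsh herder]]].

[[festival [ox jar]] [[cavern raven] [marsh herder]]]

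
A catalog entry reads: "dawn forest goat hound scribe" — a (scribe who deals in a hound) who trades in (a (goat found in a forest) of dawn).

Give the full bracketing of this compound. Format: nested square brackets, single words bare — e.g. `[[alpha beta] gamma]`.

[[dawn [forest goat]] [hound scribe]]

At the top level: head "scribe" (specifically "hound scribe"); modifier "dawn forest goat".
Inside "dawn forest goat": head "goat" (specifically "forest goat"), modifier "dawn".
Inside "forest goat": head "goat", modifier "forest".
Inside "hound scribe": head "scribe", modifier "hound".
Assembled: [[dawn [forest goat]] [hound scribe]].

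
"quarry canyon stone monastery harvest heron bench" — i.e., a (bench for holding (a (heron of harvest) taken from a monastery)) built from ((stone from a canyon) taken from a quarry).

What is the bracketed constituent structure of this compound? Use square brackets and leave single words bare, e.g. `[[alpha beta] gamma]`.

The outermost head in the paraphrase is "bench" (specifically "monastery harvest heron bench"), modified by "quarry canyon stone".
"quarry canyon stone" → head "stone" (specifically "canyon stone"), modifier "quarry".
"canyon stone" → head "stone", modifier "canyon".
"monastery harvest heron bench" → head "bench", modifier "monastery harvest heron".
"monastery harvest heron" → head "heron" (specifically "harvest heron"), modifier "monastery".
"harvest heron" → head "heron", modifier "harvest".
Assembled: [[quarry [canyon stone]] [[monastery [harvest heron]] bench]].

[[quarry [canyon stone]] [[monastery [harvest heron]] bench]]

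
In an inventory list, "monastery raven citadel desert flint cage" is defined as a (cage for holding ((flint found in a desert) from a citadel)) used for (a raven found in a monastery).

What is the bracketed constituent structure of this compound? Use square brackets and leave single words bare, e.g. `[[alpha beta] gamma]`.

[[monastery raven] [[citadel [desert flint]] cage]]

At the top level: head "cage" (specifically "citadel desert flint cage"); modifier "monastery raven".
"monastery raven" → head "raven", modifier "monastery".
"citadel desert flint cage" → head "cage", modifier "citadel desert flint".
"citadel desert flint" → head "flint" (specifically "desert flint"), modifier "citadel".
"desert flint" → head "flint", modifier "desert".
Putting it together: [[monastery raven] [[citadel [desert flint]] cage]].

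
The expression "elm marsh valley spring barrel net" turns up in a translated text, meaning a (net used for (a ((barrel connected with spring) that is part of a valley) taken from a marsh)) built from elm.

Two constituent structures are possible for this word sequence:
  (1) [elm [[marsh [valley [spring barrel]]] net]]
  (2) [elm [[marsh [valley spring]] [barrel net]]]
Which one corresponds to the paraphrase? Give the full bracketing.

The paraphrase's head is the "net" part ("marsh valley spring barrel net"); its modifier is "elm".
That top-level split, carried through the inner groups, gives [elm [[marsh [valley [spring barrel]]] net]].

[elm [[marsh [valley [spring barrel]]] net]]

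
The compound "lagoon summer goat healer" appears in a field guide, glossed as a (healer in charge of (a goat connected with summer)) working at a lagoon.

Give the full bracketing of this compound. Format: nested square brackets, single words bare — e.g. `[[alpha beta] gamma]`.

[lagoon [[summer goat] healer]]

At the top level: head "healer" (specifically "summer goat healer"); modifier "lagoon".
"summer goat healer" → head "healer", modifier "summer goat".
"summer goat" → head "goat", modifier "summer".
Assembled: [lagoon [[summer goat] healer]].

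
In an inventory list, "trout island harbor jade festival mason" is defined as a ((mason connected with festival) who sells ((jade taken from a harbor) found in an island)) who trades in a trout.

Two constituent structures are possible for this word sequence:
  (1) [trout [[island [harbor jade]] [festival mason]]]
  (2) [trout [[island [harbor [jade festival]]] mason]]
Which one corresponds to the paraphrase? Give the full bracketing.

[trout [[island [harbor jade]] [festival mason]]]

The paraphrase's head is the "mason" part ("island harbor jade festival mason"); its modifier is "trout".
That top-level split, carried through the inner groups, gives [trout [[island [harbor jade]] [festival mason]]].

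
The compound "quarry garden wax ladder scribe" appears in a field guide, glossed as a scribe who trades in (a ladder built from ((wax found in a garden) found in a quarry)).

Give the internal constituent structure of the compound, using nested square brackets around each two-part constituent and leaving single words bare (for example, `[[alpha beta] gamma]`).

At the top level: head "scribe"; modifier "quarry garden wax ladder".
Within "quarry garden wax ladder", the head is "ladder" and the modifier is "quarry garden wax".
Within "quarry garden wax", the head is "wax" (specifically "garden wax") and the modifier is "quarry".
Within "garden wax", the head is "wax" and the modifier is "garden".
So the structure is [[[quarry [garden wax]] ladder] scribe].

[[[quarry [garden wax]] ladder] scribe]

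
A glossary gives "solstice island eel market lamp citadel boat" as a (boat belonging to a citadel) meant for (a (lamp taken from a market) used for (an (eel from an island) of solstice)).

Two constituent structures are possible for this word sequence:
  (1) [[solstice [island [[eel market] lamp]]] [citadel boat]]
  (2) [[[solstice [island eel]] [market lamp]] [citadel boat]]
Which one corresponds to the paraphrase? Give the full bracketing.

[[[solstice [island eel]] [market lamp]] [citadel boat]]

The paraphrase's head is the "boat" part ("citadel boat"); its modifier is "solstice island eel market lamp".
That top-level split, carried through the inner groups, gives [[[solstice [island eel]] [market lamp]] [citadel boat]].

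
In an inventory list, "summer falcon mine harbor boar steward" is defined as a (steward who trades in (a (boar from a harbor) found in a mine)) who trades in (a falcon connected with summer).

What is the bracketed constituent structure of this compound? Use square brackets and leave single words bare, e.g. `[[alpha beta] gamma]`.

Overall it is a kind of steward (specifically "mine harbor boar steward"); the modifier is "summer falcon".
Inside "summer falcon": head "falcon", modifier "summer".
Inside "mine harbor boar steward": head "steward", modifier "mine harbor boar".
Inside "mine harbor boar": head "boar" (specifically "harbor boar"), modifier "mine".
Inside "harbor boar": head "boar", modifier "harbor".
Assembled: [[summer falcon] [[mine [harbor boar]] steward]].

[[summer falcon] [[mine [harbor boar]] steward]]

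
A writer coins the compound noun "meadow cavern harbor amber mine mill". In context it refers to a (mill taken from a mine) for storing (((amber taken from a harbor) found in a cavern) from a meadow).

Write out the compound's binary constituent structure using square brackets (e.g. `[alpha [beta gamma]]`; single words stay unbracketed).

At the top level: head "mill" (specifically "mine mill"); modifier "meadow cavern harbor amber".
"meadow cavern harbor amber" → head "amber" (specifically "cavern harbor amber"), modifier "meadow".
"cavern harbor amber" → head "amber" (specifically "harbor amber"), modifier "cavern".
"harbor amber" → head "amber", modifier "harbor".
"mine mill" → head "mill", modifier "mine".
So the structure is [[meadow [cavern [harbor amber]]] [mine mill]].

[[meadow [cavern [harbor amber]]] [mine mill]]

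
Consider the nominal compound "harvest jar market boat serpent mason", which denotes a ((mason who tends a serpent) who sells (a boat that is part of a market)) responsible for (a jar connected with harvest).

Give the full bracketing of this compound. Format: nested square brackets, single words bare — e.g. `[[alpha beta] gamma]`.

[[harvest jar] [[market boat] [serpent mason]]]

The outermost head in the paraphrase is "mason" (specifically "market boat serpent mason"), modified by "harvest jar".
Inside "harvest jar": head "jar", modifier "harvest".
Inside "market boat serpent mason": head "mason" (specifically "serpent mason"), modifier "market boat".
Inside "market boat": head "boat", modifier "market".
Inside "serpent mason": head "mason", modifier "serpent".
So the structure is [[harvest jar] [[market boat] [serpent mason]]].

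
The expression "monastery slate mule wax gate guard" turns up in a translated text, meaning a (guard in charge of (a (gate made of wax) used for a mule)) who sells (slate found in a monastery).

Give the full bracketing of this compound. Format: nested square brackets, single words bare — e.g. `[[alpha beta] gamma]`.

[[monastery slate] [[mule [wax gate]] guard]]

Overall it is a kind of guard (specifically "mule wax gate guard"); the modifier is "monastery slate".
Inside "monastery slate": head "slate", modifier "monastery".
Inside "mule wax gate guard": head "guard", modifier "mule wax gate".
Inside "mule wax gate": head "gate" (specifically "wax gate"), modifier "mule".
Inside "wax gate": head "gate", modifier "wax".
So the structure is [[monastery slate] [[mule [wax gate]] guard]].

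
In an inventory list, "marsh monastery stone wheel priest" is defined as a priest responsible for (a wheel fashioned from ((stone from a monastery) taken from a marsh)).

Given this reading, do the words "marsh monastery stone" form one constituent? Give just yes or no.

The paraphrase groups the words so that "marsh monastery stone" is one unit: it corresponds to a single parenthesized sub-phrase.
The full structure is [[[marsh [monastery stone]] wheel] priest], in which [marsh monastery stone] is a constituent.

yes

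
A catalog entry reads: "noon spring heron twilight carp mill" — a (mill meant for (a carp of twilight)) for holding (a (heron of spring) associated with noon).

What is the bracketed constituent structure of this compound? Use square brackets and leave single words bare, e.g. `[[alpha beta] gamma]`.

Whole compound: head "mill" (specifically "twilight carp mill"), modifier "noon spring heron".
Within "noon spring heron", the head is "heron" (specifically "spring heron") and the modifier is "noon".
Within "spring heron", the head is "heron" and the modifier is "spring".
Within "twilight carp mill", the head is "mill" and the modifier is "twilight carp".
Within "twilight carp", the head is "carp" and the modifier is "twilight".
Assembled: [[noon [spring heron]] [[twilight carp] mill]].

[[noon [spring heron]] [[twilight carp] mill]]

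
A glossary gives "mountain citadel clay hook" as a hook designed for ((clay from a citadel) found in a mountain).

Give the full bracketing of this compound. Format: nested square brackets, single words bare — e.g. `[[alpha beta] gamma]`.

At the top level: head "hook"; modifier "mountain citadel clay".
Inside "mountain citadel clay": head "clay" (specifically "citadel clay"), modifier "mountain".
Inside "citadel clay": head "clay", modifier "citadel".
Assembled: [[mountain [citadel clay]] hook].

[[mountain [citadel clay]] hook]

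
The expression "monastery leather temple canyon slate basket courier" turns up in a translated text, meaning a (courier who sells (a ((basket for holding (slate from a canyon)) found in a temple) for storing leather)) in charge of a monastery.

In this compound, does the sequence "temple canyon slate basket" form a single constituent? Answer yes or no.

yes

The paraphrase groups the words so that "temple canyon slate basket" is one unit: it corresponds to a single parenthesized sub-phrase.
The full structure is [monastery [[leather [temple [[canyon slate] basket]]] courier]], in which [temple canyon slate basket] is a constituent.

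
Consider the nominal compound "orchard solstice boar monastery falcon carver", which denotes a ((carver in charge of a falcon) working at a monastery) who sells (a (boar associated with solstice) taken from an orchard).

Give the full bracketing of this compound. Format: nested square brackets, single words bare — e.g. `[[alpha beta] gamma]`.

At the top level: head "carver" (specifically "monastery falcon carver"); modifier "orchard solstice boar".
Inside "orchard solstice boar": head "boar" (specifically "solstice boar"), modifier "orchard".
Inside "solstice boar": head "boar", modifier "solstice".
Inside "monastery falcon carver": head "carver" (specifically "falcon carver"), modifier "monastery".
Inside "falcon carver": head "carver", modifier "falcon".
So the structure is [[orchard [solstice boar]] [monastery [falcon carver]]].

[[orchard [solstice boar]] [monastery [falcon carver]]]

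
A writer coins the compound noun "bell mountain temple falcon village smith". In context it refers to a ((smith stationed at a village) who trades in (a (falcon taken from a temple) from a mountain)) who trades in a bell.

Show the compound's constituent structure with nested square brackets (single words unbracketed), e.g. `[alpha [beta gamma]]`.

Overall it is a kind of smith (specifically "mountain temple falcon village smith"); the modifier is "bell".
Within "mountain temple falcon village smith", the head is "smith" (specifically "village smith") and the modifier is "mountain temple falcon".
Within "mountain temple falcon", the head is "falcon" (specifically "temple falcon") and the modifier is "mountain".
Within "temple falcon", the head is "falcon" and the modifier is "temple".
Within "village smith", the head is "smith" and the modifier is "village".
Putting it together: [bell [[mountain [temple falcon]] [village smith]]].

[bell [[mountain [temple falcon]] [village smith]]]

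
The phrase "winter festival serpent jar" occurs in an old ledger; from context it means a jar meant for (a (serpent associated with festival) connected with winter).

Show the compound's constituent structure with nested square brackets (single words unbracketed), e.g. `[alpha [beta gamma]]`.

[[winter [festival serpent]] jar]

At the top level: head "jar"; modifier "winter festival serpent".
Inside "winter festival serpent": head "serpent" (specifically "festival serpent"), modifier "winter".
Inside "festival serpent": head "serpent", modifier "festival".
So the structure is [[winter [festival serpent]] jar].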